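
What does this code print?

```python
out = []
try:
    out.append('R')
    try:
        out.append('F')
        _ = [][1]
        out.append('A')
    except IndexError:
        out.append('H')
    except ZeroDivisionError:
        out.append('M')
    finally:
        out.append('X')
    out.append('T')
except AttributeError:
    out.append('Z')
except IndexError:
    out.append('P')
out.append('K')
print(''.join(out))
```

Execution trace: 'R' (try body) → 'F' (inner try body) → 'H' (inner except IndexError) → 'X' (inner finally) → 'T' (try body, no exception) → 'K' (after the try/except). Output: RFHXTK

Answer: RFHXTK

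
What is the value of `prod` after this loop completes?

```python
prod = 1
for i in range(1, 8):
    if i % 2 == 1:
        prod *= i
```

Product of odd numbers 1 to 7
`prod` takes the values: 1 → 3 → 15 → 105

Answer: 105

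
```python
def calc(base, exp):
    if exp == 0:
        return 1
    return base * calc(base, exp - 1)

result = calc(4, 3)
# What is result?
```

calc(4, 3) = 4 * 4 * 4 = 64

Answer: 64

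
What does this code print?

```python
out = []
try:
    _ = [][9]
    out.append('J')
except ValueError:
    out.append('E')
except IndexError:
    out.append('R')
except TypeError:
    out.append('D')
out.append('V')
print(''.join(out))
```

Execution trace: 'R' (except IndexError) → 'V' (after the try/except). Output: RV

Answer: RV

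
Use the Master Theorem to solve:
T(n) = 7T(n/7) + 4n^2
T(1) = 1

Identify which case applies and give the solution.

a=7, b=7, f(n)=4n^2. log_7(7) = 1. Since c=2 > 1 and the regularity condition holds (7(n/7)^2 = (7/7^2)n^2 with 7/7^2 < 1), Case 3 applies: T(n) = Θ(f(n)) = O(n^2).

Answer: O(n^2) - Case 3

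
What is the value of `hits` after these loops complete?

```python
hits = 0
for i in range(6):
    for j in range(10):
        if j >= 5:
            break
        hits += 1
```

Inner breaks at 5, outer runs 6 times
`hits` takes the values: 0 → 1 → 2 → 3 → 4 → 5 → 6 → 7 → 8 → 9 → 10 → 11 → 12 → 13 → 14 → 15 → 16 → 17 → 18 → 19 → 20 → 21 → 22 → 23 → 24 → 25 → 26 → 27 → 28 → 29 → 30

Answer: 30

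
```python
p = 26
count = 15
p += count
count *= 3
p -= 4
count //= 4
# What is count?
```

Trace:
`p = 26` → p = 26
`count = 15` → count = 15
`p += count` → p = 41
`count *= 3` → count = 45
`p -= 4` → p = 37
`count //= 4` → count = 11
So count = 11

Answer: 11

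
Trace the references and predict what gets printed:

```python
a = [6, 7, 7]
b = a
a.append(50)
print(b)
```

Key concept: basic list aliasing.
Step by step:
`a = [6, 7, 7]` → a = [6, 7, 7]
`b = a` → b = [6, 7, 7] (same object as a)
`a.append(50)` → a = [6, 7, 7, 50] (same object as b); b = [6, 7, 7, 50] (same object as a)
`print(b)` → prints [6, 7, 7, 50]

Answer: [6, 7, 7, 50]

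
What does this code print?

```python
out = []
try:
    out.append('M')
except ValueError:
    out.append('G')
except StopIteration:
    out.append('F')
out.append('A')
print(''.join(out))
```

Execution trace: 'M' (try body, no exception) → 'A' (after the try/except). Output: MA

Answer: MA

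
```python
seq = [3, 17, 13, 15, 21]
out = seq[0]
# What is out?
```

Trace:
`seq = [3, 17, 13, 15, 21]` → seq = [3, 17, 13, 15, 21]
`out = seq[0]` → out = 3
So out = 3

Answer: 3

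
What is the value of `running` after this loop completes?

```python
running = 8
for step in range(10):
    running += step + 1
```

Start at 8, add 1 to 10 = 63
`running` takes the values: 8 → 9 → 11 → 14 → 18 → 23 → 29 → 36 → 44 → 53 → 63

Answer: 63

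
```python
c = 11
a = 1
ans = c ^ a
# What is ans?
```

Trace:
`c = 11` → c = 11
`a = 1` → a = 1
`ans = c ^ a` → ans = 10
So ans = 10

Answer: 10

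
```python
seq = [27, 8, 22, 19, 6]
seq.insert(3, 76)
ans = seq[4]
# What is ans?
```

Trace:
`seq = [27, 8, 22, 19, 6]` → seq = [27, 8, 22, 19, 6]
`seq.insert(3, 76)` → seq = [27, 8, 22, 76, 19, 6]
`ans = seq[4]` → ans = 19
So ans = 19

Answer: 19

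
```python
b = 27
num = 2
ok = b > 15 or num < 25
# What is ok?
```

Trace:
`b = 27` → b = 27
`num = 2` → num = 2
`ok = b > 15 or num < 25` → ok = True
So ok = True

Answer: True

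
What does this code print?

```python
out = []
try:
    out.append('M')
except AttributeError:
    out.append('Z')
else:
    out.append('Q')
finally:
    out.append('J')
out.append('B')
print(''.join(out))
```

Execution trace: 'M' (try body, no exception) → 'Q' (else) → 'J' (finally) → 'B' (after the try/except). Output: MQJB

Answer: MQJB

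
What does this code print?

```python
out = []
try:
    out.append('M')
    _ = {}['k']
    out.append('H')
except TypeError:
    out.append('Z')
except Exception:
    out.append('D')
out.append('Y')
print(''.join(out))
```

Execution trace: 'M' (try body) → 'D' (except Exception) → 'Y' (after the try/except). Output: MDY

Answer: MDY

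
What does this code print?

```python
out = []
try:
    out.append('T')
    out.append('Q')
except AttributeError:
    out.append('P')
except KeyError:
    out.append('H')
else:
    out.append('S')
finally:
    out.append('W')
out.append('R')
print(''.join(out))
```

Execution trace: 'T' (try body) → 'Q' (try body, no exception) → 'S' (else) → 'W' (finally) → 'R' (after the try/except). Output: TQSWR

Answer: TQSWR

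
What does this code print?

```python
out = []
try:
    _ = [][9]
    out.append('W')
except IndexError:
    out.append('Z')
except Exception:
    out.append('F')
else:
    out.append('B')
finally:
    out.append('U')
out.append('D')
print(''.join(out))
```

Execution trace: 'Z' (except IndexError) → 'U' (finally) → 'D' (after the try/except). Output: ZUD

Answer: ZUD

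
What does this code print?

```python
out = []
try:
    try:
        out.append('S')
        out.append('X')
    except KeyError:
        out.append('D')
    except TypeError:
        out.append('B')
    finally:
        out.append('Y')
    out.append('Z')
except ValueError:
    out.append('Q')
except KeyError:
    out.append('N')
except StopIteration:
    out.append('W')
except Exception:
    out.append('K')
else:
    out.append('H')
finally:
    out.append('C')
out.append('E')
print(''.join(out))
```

Execution trace: 'S' (inner try body) → 'X' (inner try body, no exception) → 'Y' (inner finally) → 'Z' (try body, no exception) → 'H' (else) → 'C' (finally) → 'E' (after the try/except). Output: SXYZHCE

Answer: SXYZHCE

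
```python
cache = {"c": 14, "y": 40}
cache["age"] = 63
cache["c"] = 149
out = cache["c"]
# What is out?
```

Trace:
`cache = {"c": 14, "y": 40}` → cache = {'c': 14, 'y': 40}
`cache["age"] = 63` → cache = {'c': 14, 'y': 40, 'age': 63}
`cache["c"] = 149` → cache = {'c': 149, 'y': 40, 'age': 63}
`out = cache["c"]` → out = 149
So out = 149

Answer: 149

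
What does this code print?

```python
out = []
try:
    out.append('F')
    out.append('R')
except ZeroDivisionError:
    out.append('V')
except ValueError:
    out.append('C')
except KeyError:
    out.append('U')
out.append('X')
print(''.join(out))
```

Execution trace: 'F' (try body) → 'R' (try body, no exception) → 'X' (after the try/except). Output: FRX

Answer: FRX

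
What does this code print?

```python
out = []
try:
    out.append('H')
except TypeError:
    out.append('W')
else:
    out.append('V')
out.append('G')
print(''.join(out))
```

Execution trace: 'H' (try body, no exception) → 'V' (else) → 'G' (after the try/except). Output: HVG

Answer: HVG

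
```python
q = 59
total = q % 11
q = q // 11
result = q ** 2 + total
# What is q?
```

Trace:
`q = 59` → q = 59
`total = q % 11` → total = 4
`q = q // 11` → q = 5
`result = q ** 2 + total` → result = 29
So q = 5

Answer: 5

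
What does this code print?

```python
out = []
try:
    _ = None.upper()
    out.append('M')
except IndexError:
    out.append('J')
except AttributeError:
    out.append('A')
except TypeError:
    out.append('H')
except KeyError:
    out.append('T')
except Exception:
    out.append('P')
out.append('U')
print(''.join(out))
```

Execution trace: 'A' (except AttributeError) → 'U' (after the try/except). Output: AU

Answer: AU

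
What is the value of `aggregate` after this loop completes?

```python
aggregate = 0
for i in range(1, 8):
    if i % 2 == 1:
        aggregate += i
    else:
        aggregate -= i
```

Add odd, subtract even
`aggregate` takes the values: 0 → 1 → -1 → 2 → -2 → 3 → -3 → 4

Answer: 4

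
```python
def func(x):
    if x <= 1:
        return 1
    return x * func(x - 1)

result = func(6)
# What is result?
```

func(6) = 6 * 5 * 4 * 3 * 2 * 1 = 720

Answer: 720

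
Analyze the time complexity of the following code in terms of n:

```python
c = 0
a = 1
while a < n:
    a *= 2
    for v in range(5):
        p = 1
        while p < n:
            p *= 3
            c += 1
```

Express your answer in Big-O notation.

Each loop level contributes: log n × 1 × log n. Multiplying the contributions gives O(log² n).

Answer: O(log² n)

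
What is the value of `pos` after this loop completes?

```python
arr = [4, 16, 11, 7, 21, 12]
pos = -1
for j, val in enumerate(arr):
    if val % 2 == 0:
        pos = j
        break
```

First even number index in [4, 16, 11, 7, 21, 12]
`pos` takes the values: -1 → 0

Answer: 0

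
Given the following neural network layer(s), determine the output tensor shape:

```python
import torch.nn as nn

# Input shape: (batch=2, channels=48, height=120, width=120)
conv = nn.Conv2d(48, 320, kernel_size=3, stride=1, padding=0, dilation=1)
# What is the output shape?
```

Input: (2, 48, 120, 120) -> Output: (2, 320, 118, 118)

Answer: (2, 320, 118, 118)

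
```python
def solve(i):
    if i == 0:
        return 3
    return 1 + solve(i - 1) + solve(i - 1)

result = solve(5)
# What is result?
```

solve(i) = 1 + 2·solve(i-1), solve(0)=3. Closed form: (3+1)·2^5 - 1 = 127.

Answer: 127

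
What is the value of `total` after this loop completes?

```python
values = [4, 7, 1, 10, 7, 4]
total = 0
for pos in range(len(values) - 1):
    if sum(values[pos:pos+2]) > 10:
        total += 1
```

Count windows with sum > 10
`total` takes the values: 0 → 1 → 2 → 3 → 4

Answer: 4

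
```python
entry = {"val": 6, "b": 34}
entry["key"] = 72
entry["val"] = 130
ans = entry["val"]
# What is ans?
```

Trace:
`entry = {"val": 6, "b": 34}` → entry = {'val': 6, 'b': 34}
`entry["key"] = 72` → entry = {'val': 6, 'b': 34, 'key': 72}
`entry["val"] = 130` → entry = {'val': 130, 'b': 34, 'key': 72}
`ans = entry["val"]` → ans = 130
So ans = 130

Answer: 130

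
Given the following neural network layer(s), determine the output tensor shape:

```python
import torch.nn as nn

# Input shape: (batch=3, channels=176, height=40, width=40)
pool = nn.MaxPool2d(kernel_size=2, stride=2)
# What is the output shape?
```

Input: (3, 176, 40, 40) -> Output: (3, 176, 20, 20)

Answer: (3, 176, 20, 20)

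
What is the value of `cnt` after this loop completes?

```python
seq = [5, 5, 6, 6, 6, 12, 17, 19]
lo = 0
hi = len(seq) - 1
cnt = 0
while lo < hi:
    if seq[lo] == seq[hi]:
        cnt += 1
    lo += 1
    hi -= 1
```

Count matching pairs from ends
`cnt` takes the values: 0 → 1

Answer: 1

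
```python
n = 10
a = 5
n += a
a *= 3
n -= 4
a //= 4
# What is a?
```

Trace:
`n = 10` → n = 10
`a = 5` → a = 5
`n += a` → n = 15
`a *= 3` → a = 15
`n -= 4` → n = 11
`a //= 4` → a = 3
So a = 3

Answer: 3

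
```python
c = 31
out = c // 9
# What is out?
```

Trace:
`c = 31` → c = 31
`out = c // 9` → out = 3
So out = 3

Answer: 3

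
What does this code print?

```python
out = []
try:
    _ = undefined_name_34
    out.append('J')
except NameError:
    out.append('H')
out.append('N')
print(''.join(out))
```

Execution trace: 'H' (except NameError) → 'N' (after the try/except). Output: HN

Answer: HN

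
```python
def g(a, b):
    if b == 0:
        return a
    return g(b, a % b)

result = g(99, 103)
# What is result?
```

g(99, 103) -> g(103, 99) -> g(99, 4) -> g(4, 3) -> g(3, 1) -> g(1, 0) -> 1

Answer: 1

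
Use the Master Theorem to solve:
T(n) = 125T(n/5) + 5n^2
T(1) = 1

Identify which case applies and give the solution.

a=125, b=5, f(n)=5n^2. log_5(125) = 3. Since c=2 < 3, Case 1 applies: T(n) = Θ(n^log_b(a)) = O(n^3).

Answer: O(n^3) - Case 1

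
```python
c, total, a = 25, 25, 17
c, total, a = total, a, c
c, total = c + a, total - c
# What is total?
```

Trace:
`c, total, a = 25, 25, 17` → c = 25; total = 25; a = 17
`c, total, a = total, a, c` → c = 25; total = 17; a = 25
`c, total = c + a, total - c` → c = 50; total = -8
So total = -8

Answer: -8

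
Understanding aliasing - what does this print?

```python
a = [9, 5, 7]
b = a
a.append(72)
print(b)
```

Key concept: basic list aliasing.
Step by step:
`a = [9, 5, 7]` → a = [9, 5, 7]
`b = a` → b = [9, 5, 7] (same object as a)
`a.append(72)` → a = [9, 5, 7, 72] (same object as b); b = [9, 5, 7, 72] (same object as a)
`print(b)` → prints [9, 5, 7, 72]

Answer: [9, 5, 7, 72]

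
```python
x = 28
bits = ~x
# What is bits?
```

Trace:
`x = 28` → x = 28
`bits = ~x` → bits = -29
So bits = -29

Answer: -29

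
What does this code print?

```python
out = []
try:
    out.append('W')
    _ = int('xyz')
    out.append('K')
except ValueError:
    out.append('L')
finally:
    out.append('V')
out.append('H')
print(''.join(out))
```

Execution trace: 'W' (try body) → 'L' (except ValueError) → 'V' (finally) → 'H' (after the try/except). Output: WLVH

Answer: WLVH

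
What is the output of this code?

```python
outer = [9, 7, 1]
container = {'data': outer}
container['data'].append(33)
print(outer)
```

Key concept: dict holds reference to list.
Step by step:
`outer = [9, 7, 1]` → outer = [9, 7, 1]
`container = {'data': outer}` → container = {'data': [9, 7, 1]}
`container['data'].append(33)` → outer = [9, 7, 1, 33]; container = {'data': [9, 7, 1, 33]}
`print(outer)` → prints [9, 7, 1, 33]

Answer: [9, 7, 1, 33]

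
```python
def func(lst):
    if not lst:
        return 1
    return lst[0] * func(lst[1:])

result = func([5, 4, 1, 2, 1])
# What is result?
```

Product over [5, 4, 1, 2, 1] = 5 * 4 * 1 * 2 * 1 = 40

Answer: 40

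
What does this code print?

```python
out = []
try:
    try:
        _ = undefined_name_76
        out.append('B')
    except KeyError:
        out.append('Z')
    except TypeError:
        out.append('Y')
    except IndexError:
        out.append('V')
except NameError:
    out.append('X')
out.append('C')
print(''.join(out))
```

Execution trace: 'X' (outer except NameError) → 'C' (after the try/except). Output: XC

Answer: XC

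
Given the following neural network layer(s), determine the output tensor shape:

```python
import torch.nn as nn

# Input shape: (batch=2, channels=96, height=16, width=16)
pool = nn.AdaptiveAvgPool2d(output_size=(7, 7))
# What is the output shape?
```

Input: (2, 96, 16, 16) -> Output: (2, 96, 7, 7)

Answer: (2, 96, 7, 7)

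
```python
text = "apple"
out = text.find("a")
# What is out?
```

Trace:
`text = "apple"` → text = 'apple'
`out = text.find("a")` → out = 0
So out = 0

Answer: 0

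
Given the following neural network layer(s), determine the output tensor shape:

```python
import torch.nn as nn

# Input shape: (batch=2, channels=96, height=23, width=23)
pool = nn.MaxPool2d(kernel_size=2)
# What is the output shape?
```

Input: (2, 96, 23, 23) -> Output: (2, 96, 11, 11)

Answer: (2, 96, 11, 11)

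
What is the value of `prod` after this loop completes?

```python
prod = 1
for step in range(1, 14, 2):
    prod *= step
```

Product of 1, 3, 5, ... up to 13
`prod` takes the values: 1 → 3 → 15 → 105 → 945 → 10395 → 135135

Answer: 135135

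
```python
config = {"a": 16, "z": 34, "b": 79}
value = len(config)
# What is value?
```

Trace:
`config = {"a": 16, "z": 34, "b": 79}` → config = {'a': 16, 'z': 34, 'b': 79}
`value = len(config)` → value = 3
So value = 3

Answer: 3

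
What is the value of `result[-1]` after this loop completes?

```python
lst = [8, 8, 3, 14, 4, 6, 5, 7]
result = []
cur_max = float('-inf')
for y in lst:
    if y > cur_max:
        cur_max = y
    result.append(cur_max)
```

Running max ends at 14
`result` takes the values: [] → [8] → [8, 8] → [8, 8, 8] → [8, 8, 8, 14] → [8, 8, 8, 14, 14] → [8, 8, 8, 14, 14, 14] → [8, 8, 8, 14, 14, 14, 14] → [8, 8, 8, 14, 14, 14, 14, 14]
So `result[-1]` = 14

Answer: 14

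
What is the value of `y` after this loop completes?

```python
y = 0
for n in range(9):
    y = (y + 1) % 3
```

Increment mod 3, 9 times = 0
`y` takes the values: 0 → 1 → 2 → 0 → 1 → 2 → 0 → 1 → 2 → 0

Answer: 0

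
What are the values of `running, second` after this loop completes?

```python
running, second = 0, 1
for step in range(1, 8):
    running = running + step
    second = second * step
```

Sum and factorial of 1 to 7
`running, second` takes the values: (0, 1) → (1, 1) → (3, 1) → (3, 2) → (6, 2) → (6, 6) → (10, 6) → (10, 24) → (15, 24) → (15, 120) → (21, 120) → (21, 720) → (28, 720) → (28, 5040)

Answer: 28, 5040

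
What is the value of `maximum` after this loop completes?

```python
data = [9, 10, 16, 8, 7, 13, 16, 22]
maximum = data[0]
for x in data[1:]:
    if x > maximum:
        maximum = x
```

Maximum of [9, 10, 16, 8, 7, 13, 16, 22]
`maximum` takes the values: 9 → 10 → 16 → 22

Answer: 22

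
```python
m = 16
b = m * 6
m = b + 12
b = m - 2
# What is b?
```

Trace:
`m = 16` → m = 16
`b = m * 6` → b = 96
`m = b + 12` → m = 108
`b = m - 2` → b = 106
So b = 106

Answer: 106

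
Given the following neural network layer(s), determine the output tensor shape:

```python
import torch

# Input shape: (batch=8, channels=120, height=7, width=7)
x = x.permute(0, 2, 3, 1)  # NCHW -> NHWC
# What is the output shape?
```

Input: (8, 120, 7, 7) -> Output: (8, 7, 7, 120)

Answer: (8, 7, 7, 120)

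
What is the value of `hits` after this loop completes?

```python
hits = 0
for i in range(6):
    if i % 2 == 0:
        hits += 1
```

Count numbers divisible by 2 in range(6)
`hits` takes the values: 0 → 1 → 2 → 3

Answer: 3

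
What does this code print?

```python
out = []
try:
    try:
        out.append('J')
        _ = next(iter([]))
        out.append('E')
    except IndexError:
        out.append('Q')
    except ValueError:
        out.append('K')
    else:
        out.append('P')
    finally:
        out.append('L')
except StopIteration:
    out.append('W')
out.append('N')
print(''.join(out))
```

Execution trace: 'J' (try body) → 'L' (finally) → 'W' (outer except StopIteration) → 'N' (after the try/except). Output: JLWN

Answer: JLWN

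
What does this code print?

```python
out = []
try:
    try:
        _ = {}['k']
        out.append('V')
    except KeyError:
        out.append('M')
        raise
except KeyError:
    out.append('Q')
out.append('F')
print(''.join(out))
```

Execution trace: 'M' (inner except KeyError) → 'Q' (outer except KeyError) → 'F' (after the try/except). Output: MQF

Answer: MQF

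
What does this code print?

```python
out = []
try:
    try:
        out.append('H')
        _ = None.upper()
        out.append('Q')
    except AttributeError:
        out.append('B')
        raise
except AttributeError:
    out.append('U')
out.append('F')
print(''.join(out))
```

Execution trace: 'H' (inner try body) → 'B' (inner except AttributeError) → 'U' (outer except AttributeError) → 'F' (after the try/except). Output: HBUF

Answer: HBUF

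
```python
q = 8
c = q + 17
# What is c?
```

Trace:
`q = 8` → q = 8
`c = q + 17` → c = 25
So c = 25

Answer: 25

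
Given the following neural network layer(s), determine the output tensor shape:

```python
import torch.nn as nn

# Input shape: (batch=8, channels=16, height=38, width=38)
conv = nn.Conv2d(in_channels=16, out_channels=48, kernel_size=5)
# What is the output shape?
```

Input: (8, 16, 38, 38) -> Output: (8, 48, 34, 34)

Answer: (8, 48, 34, 34)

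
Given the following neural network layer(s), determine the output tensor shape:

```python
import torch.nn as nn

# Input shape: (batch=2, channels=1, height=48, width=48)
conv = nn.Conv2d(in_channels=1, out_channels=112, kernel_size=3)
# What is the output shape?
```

Input: (2, 1, 48, 48) -> Output: (2, 112, 46, 46)

Answer: (2, 112, 46, 46)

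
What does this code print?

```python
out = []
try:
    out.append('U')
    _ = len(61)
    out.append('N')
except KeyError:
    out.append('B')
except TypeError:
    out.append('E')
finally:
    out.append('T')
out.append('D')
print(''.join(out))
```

Execution trace: 'U' (try body) → 'E' (except TypeError) → 'T' (finally) → 'D' (after the try/except). Output: UETD

Answer: UETD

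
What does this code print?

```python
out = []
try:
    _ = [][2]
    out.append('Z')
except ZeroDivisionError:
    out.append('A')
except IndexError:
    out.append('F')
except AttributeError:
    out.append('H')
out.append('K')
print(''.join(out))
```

Execution trace: 'F' (except IndexError) → 'K' (after the try/except). Output: FK

Answer: FK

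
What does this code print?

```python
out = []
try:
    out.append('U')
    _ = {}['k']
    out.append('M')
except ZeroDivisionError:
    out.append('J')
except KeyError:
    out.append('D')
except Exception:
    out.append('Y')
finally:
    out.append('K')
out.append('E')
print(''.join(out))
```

Execution trace: 'U' (try body) → 'D' (except KeyError) → 'K' (finally) → 'E' (after the try/except). Output: UDKE

Answer: UDKE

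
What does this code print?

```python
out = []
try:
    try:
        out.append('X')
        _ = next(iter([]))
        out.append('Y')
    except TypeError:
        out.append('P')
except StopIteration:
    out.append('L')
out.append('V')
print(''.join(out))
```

Execution trace: 'X' (inner try body) → 'L' (outer except StopIteration) → 'V' (after the try/except). Output: XLV

Answer: XLV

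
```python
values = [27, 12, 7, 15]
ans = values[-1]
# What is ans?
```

Trace:
`values = [27, 12, 7, 15]` → values = [27, 12, 7, 15]
`ans = values[-1]` → ans = 15
So ans = 15

Answer: 15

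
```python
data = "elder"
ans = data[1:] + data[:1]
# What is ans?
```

Trace:
`data = "elder"` → data = 'elder'
`ans = data[1:] + data[:1]` → ans = 'ldere'
So ans = 'ldere'

Answer: 'ldere'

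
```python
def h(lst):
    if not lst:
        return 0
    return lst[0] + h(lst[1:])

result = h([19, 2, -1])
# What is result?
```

19 + 2 + (-1) + 0 = 20

Answer: 20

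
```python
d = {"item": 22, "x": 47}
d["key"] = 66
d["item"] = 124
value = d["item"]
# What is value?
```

Trace:
`d = {"item": 22, "x": 47}` → d = {'item': 22, 'x': 47}
`d["key"] = 66` → d = {'item': 22, 'x': 47, 'key': 66}
`d["item"] = 124` → d = {'item': 124, 'x': 47, 'key': 66}
`value = d["item"]` → value = 124
So value = 124

Answer: 124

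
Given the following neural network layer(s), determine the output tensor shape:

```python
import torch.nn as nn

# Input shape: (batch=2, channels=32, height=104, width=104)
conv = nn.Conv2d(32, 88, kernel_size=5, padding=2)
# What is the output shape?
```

Input: (2, 32, 104, 104) -> Output: (2, 88, 104, 104)

Answer: (2, 88, 104, 104)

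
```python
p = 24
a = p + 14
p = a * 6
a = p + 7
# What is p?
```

Trace:
`p = 24` → p = 24
`a = p + 14` → a = 38
`p = a * 6` → p = 228
`a = p + 7` → a = 235
So p = 228

Answer: 228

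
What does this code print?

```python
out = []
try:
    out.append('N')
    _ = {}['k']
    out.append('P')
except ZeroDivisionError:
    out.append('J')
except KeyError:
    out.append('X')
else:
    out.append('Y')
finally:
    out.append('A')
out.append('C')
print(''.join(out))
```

Execution trace: 'N' (try body) → 'X' (except KeyError) → 'A' (finally) → 'C' (after the try/except). Output: NXAC

Answer: NXAC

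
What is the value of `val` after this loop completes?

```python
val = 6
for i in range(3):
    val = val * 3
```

Multiply by 3, 3 times: 6 * 3^3 = 162
`val` takes the values: 6 → 18 → 54 → 162

Answer: 162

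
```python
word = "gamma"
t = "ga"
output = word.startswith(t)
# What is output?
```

Trace:
`word = "gamma"` → word = 'gamma'
`t = "ga"` → t = 'ga'
`output = word.startswith(t)` → output = True
So output = True

Answer: True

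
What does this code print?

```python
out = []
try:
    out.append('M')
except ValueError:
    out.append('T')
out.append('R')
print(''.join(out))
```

Execution trace: 'M' (try body, no exception) → 'R' (after the try/except). Output: MR

Answer: MR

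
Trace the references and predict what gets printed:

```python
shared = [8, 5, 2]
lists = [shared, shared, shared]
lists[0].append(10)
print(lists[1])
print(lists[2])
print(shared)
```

Key concept: list of same reference.
Step by step:
`shared = [8, 5, 2]` → shared = [8, 5, 2]
`lists = [shared, shared, shared]` → lists = [[8, 5, 2], [8, 5, 2], [8, 5, 2]]
`lists[0].append(10)` → shared = [8, 5, 2, 10]; lists = [[8, 5, 2, 10], [8, 5, 2, 10], [8, 5, 2, 10]]
`print(lists[1])` → prints [8, 5, 2, 10]
`print(lists[2])` → prints [8, 5, 2, 10]
`print(shared)` → prints [8, 5, 2, 10]

Answer:
[8, 5, 2, 10]
[8, 5, 2, 10]
[8, 5, 2, 10]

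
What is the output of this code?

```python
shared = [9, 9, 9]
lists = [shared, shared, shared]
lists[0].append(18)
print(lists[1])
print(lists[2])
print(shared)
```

Key concept: list of same reference.
Step by step:
`shared = [9, 9, 9]` → shared = [9, 9, 9]
`lists = [shared, shared, shared]` → lists = [[9, 9, 9], [9, 9, 9], [9, 9, 9]]
`lists[0].append(18)` → shared = [9, 9, 9, 18]; lists = [[9, 9, 9, 18], [9, 9, 9, 18], [9, 9, 9, 18]]
`print(lists[1])` → prints [9, 9, 9, 18]
`print(lists[2])` → prints [9, 9, 9, 18]
`print(shared)` → prints [9, 9, 9, 18]

Answer:
[9, 9, 9, 18]
[9, 9, 9, 18]
[9, 9, 9, 18]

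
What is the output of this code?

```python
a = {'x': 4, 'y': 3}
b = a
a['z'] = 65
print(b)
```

Key concept: dict aliasing.
Step by step:
`a = {'x': 4, 'y': 3}` → a = {'x': 4, 'y': 3}
`b = a` → b = {'x': 4, 'y': 3} (same object as a)
`a['z'] = 65` → a = {'x': 4, 'y': 3, 'z': 65} (same object as b); b = {'x': 4, 'y': 3, 'z': 65} (same object as a)
`print(b)` → prints {'x': 4, 'y': 3, 'z': 65}

Answer: {'x': 4, 'y': 3, 'z': 65}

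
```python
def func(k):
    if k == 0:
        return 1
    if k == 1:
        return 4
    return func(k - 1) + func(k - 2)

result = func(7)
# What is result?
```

Build up from base cases: func(0)=1, func(1)=4, func(2)=5, func(3)=9, func(4)=14, func(5)=23, func(6)=37, ..., func(7)=60

Answer: 60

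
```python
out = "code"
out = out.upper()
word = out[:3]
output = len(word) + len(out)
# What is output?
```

Trace:
`out = "code"` → out = 'code'
`out = out.upper()` → out = 'CODE'
`word = out[:3]` → word = 'COD'
`output = len(word) + len(out)` → output = 7
So output = 7

Answer: 7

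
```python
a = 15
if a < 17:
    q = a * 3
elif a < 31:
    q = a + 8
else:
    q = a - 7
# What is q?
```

Trace:
`a = 15` → a = 15
`if a < 17: ...` → a < 17 is True → q = 45
So q = 45

Answer: 45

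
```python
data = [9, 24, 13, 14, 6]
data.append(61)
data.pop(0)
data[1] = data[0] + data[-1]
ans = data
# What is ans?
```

Trace:
`data = [9, 24, 13, 14, 6]` → data = [9, 24, 13, 14, 6]
`data.append(61)` → data = [9, 24, 13, 14, 6, 61]
`data.pop(0)` → data = [24, 13, 14, 6, 61]
`data[1] = data[0] + data[-1]` → data = [24, 85, 14, 6, 61]
`ans = data` → ans = [24, 85, 14, 6, 61]
So ans = [24, 85, 14, 6, 61]

Answer: [24, 85, 14, 6, 61]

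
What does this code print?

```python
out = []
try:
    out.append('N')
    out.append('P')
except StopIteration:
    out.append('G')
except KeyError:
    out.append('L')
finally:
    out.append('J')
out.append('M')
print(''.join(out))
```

Execution trace: 'N' (try body) → 'P' (try body, no exception) → 'J' (finally) → 'M' (after the try/except). Output: NPJM

Answer: NPJM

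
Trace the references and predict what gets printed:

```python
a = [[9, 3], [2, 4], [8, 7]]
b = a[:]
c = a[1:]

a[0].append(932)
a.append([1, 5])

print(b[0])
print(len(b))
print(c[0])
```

Key concept: slice with nested mutation.
Step by step:
`a = [[9, 3], [2, 4], [8, 7]]` → a = [[9, 3], [2, 4], [8, 7]]
`b = a[:]` → b = [[9, 3], [2, 4], [8, 7]]
`c = a[1:]` → c = [[2, 4], [8, 7]]
`a[0].append(932)` → a = [[9, 3, 932], [2, 4], [8, 7]]; b = [[9, 3, 932], [2, 4], [8, 7]]
`a.append([1, 5])` → a = [[9, 3, 932], [2, 4], [8, 7], [1, 5]]
`print(b[0])` → prints [9, 3, 932]
`print(len(b))` → prints 3
`print(c[0])` → prints [2, 4]

Answer:
[9, 3, 932]
3
[2, 4]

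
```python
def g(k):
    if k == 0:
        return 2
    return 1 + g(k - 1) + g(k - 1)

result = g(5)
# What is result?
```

g(k) = 1 + 2·g(k-1), g(0)=2. Closed form: (2+1)·2^5 - 1 = 95.

Answer: 95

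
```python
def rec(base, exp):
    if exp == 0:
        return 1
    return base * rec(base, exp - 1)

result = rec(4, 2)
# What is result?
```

rec(4, 2) = 4 * 4 = 16

Answer: 16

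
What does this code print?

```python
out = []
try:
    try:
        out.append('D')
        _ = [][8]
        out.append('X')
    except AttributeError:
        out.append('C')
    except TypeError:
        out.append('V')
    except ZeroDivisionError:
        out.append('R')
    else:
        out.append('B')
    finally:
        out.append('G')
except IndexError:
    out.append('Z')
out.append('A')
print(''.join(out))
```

Execution trace: 'D' (try body) → 'G' (finally) → 'Z' (outer except IndexError) → 'A' (after the try/except). Output: DGZA

Answer: DGZA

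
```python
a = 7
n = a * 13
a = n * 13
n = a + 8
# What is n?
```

Trace:
`a = 7` → a = 7
`n = a * 13` → n = 91
`a = n * 13` → a = 1183
`n = a + 8` → n = 1191
So n = 1191

Answer: 1191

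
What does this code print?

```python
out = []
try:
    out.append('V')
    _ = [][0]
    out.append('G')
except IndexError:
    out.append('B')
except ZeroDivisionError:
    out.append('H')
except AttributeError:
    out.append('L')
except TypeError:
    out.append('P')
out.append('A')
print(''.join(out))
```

Execution trace: 'V' (try body) → 'B' (except IndexError) → 'A' (after the try/except). Output: VBA

Answer: VBA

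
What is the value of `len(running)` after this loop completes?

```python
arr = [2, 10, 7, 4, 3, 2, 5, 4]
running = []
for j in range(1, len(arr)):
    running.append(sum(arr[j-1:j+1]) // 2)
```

Number of 2-element averages
`running` takes the values: [] → [6] → [6, 8] → [6, 8, 5] → [6, 8, 5, 3] → [6, 8, 5, 3, 2] → [6, 8, 5, 3, 2, 3] → [6, 8, 5, 3, 2, 3, 4]
So `len(running)` = 7

Answer: 7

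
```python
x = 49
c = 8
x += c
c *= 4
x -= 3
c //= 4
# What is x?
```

Trace:
`x = 49` → x = 49
`c = 8` → c = 8
`x += c` → x = 57
`c *= 4` → c = 32
`x -= 3` → x = 54
`c //= 4` → c = 8
So x = 54

Answer: 54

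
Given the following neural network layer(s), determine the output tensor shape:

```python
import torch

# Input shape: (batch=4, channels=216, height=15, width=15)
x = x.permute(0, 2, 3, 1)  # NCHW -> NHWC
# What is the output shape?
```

Input: (4, 216, 15, 15) -> Output: (4, 15, 15, 216)

Answer: (4, 15, 15, 216)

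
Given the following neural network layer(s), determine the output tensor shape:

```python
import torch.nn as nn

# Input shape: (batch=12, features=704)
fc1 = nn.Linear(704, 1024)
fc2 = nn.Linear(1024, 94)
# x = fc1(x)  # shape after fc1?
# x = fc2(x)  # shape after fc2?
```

Input: (12, 704) -> after fc1: (12, 1024) -> Output: (12, 94)

Answer: (12, 94)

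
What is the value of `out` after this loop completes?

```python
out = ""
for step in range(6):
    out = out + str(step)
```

Concatenate digits 0 to 5
`out` takes the values: "" → "0" → "01" → "012" → "0123" → "01234" → "012345"

Answer: "012345"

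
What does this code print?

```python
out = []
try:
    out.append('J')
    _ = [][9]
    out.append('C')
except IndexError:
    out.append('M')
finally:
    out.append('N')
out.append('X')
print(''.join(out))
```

Execution trace: 'J' (try body) → 'M' (except IndexError) → 'N' (finally) → 'X' (after the try/except). Output: JMNX

Answer: JMNX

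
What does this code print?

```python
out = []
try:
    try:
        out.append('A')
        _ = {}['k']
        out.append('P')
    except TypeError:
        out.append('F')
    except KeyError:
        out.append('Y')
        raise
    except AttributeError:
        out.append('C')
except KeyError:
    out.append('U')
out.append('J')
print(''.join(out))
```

Execution trace: 'A' (inner try body) → 'Y' (inner except KeyError) → 'U' (outer except KeyError) → 'J' (after the try/except). Output: AYUJ

Answer: AYUJ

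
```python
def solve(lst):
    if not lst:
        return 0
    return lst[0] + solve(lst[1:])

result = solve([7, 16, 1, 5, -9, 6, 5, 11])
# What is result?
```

7 + 16 + 1 + 5 + (-9) + 6 + 5 + 11 + 0 = 42

Answer: 42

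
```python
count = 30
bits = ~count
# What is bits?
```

Trace:
`count = 30` → count = 30
`bits = ~count` → bits = -31
So bits = -31

Answer: -31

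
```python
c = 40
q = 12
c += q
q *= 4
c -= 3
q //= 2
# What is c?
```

Trace:
`c = 40` → c = 40
`q = 12` → q = 12
`c += q` → c = 52
`q *= 4` → q = 48
`c -= 3` → c = 49
`q //= 2` → q = 24
So c = 49

Answer: 49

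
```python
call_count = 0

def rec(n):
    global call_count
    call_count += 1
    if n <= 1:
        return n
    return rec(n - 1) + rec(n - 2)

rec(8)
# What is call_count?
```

Calls(n) = 1 + Calls(n-1) + Calls(n-2); Calls(0)=Calls(1)=1. For n=8 this gives 67.

Answer: 67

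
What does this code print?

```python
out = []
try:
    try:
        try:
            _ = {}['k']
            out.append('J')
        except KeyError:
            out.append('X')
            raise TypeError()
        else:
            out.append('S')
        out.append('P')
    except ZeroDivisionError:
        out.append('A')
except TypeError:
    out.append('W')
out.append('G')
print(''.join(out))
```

Execution trace: 'X' (inner except KeyError) → 'W' (outer except TypeError) → 'G' (after the try/except). Output: XWG

Answer: XWG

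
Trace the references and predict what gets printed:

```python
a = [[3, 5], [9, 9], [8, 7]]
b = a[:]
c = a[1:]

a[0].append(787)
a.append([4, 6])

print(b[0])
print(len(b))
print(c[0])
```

Key concept: slice with nested mutation.
Step by step:
`a = [[3, 5], [9, 9], [8, 7]]` → a = [[3, 5], [9, 9], [8, 7]]
`b = a[:]` → b = [[3, 5], [9, 9], [8, 7]]
`c = a[1:]` → c = [[9, 9], [8, 7]]
`a[0].append(787)` → a = [[3, 5, 787], [9, 9], [8, 7]]; b = [[3, 5, 787], [9, 9], [8, 7]]
`a.append([4, 6])` → a = [[3, 5, 787], [9, 9], [8, 7], [4, 6]]
`print(b[0])` → prints [3, 5, 787]
`print(len(b))` → prints 3
`print(c[0])` → prints [9, 9]

Answer:
[3, 5, 787]
3
[9, 9]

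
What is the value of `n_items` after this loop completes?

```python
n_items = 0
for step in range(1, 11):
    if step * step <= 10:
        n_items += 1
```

Count numbers where step² ≤ 10
`n_items` takes the values: 0 → 1 → 2 → 3

Answer: 3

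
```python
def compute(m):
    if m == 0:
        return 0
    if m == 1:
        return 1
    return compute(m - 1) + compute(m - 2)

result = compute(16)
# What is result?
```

Build up from base cases: compute(0)=0, compute(1)=1, compute(2)=1, compute(3)=2, compute(4)=3, compute(5)=5, compute(6)=8, ..., compute(16)=987

Answer: 987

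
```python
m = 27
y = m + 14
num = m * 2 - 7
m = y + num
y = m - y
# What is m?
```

Trace:
`m = 27` → m = 27
`y = m + 14` → y = 41
`num = m * 2 - 7` → num = 47
`m = y + num` → m = 88
`y = m - y` → y = 47
So m = 88

Answer: 88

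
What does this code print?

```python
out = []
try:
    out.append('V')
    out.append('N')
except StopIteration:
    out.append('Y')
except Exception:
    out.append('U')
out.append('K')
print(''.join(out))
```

Execution trace: 'V' (try body) → 'N' (try body, no exception) → 'K' (after the try/except). Output: VNK

Answer: VNK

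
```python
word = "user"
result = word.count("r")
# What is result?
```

Trace:
`word = "user"` → word = 'user'
`result = word.count("r")` → result = 1
So result = 1

Answer: 1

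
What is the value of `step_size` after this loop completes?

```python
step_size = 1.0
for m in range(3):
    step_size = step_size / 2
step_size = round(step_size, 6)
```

Halving LR 3 times: 1 / 2^3
`step_size` takes the values: 1.0 → 0.5 → 0.25 → 0.125

Answer: 0.125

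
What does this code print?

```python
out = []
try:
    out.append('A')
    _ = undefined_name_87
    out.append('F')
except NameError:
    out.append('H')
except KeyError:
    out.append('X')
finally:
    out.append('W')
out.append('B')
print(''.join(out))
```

Execution trace: 'A' (try body) → 'H' (except NameError) → 'W' (finally) → 'B' (after the try/except). Output: AHWB

Answer: AHWB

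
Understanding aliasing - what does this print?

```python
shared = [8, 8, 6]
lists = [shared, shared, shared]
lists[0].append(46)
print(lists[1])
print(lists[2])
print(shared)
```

Key concept: list of same reference.
Step by step:
`shared = [8, 8, 6]` → shared = [8, 8, 6]
`lists = [shared, shared, shared]` → lists = [[8, 8, 6], [8, 8, 6], [8, 8, 6]]
`lists[0].append(46)` → shared = [8, 8, 6, 46]; lists = [[8, 8, 6, 46], [8, 8, 6, 46], [8, 8, 6, 46]]
`print(lists[1])` → prints [8, 8, 6, 46]
`print(lists[2])` → prints [8, 8, 6, 46]
`print(shared)` → prints [8, 8, 6, 46]

Answer:
[8, 8, 6, 46]
[8, 8, 6, 46]
[8, 8, 6, 46]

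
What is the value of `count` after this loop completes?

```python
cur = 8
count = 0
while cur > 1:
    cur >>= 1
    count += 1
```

Count right shifts until 1
`count` takes the values: 0 → 1 → 2 → 3

Answer: 3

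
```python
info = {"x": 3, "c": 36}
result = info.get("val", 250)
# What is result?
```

Trace:
`info = {"x": 3, "c": 36}` → info = {'x': 3, 'c': 36}
`result = info.get("val", 250)` → result = 250
So result = 250

Answer: 250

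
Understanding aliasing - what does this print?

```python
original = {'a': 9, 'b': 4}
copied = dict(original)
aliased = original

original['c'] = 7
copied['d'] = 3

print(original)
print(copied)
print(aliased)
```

Key concept: dict() creates copy, assignment creates alias.
Step by step:
`original = {'a': 9, 'b': 4}` → original = {'a': 9, 'b': 4}
`copied = dict(original)` → copied = {'a': 9, 'b': 4}
`aliased = original` → aliased = {'a': 9, 'b': 4} (same object as original)
`original['c'] = 7` → original = {'a': 9, 'b': 4, 'c': 7} (same object as aliased); aliased = {'a': 9, 'b': 4, 'c': 7} (same object as original)
`copied['d'] = 3` → copied = {'a': 9, 'b': 4, 'd': 3}
`print(original)` → prints {'a': 9, 'b': 4, 'c': 7}
`print(copied)` → prints {'a': 9, 'b': 4, 'd': 3}
`print(aliased)` → prints {'a': 9, 'b': 4, 'c': 7}

Answer:
{'a': 9, 'b': 4, 'c': 7}
{'a': 9, 'b': 4, 'd': 3}
{'a': 9, 'b': 4, 'c': 7}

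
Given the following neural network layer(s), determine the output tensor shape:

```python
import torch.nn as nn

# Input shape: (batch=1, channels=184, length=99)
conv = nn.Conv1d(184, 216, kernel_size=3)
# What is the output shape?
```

Input: (1, 184, 99) -> Output: (1, 216, 97)

Answer: (1, 216, 97)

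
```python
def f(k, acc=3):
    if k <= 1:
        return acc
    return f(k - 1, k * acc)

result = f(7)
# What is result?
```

Accumulator trace (n, acc): (7, 3) -> (6, 21) -> (5, 126) -> (4, 630) -> (3, 2520) -> (2, 7560) -> (1, 15120) -> return 15120

Answer: 15120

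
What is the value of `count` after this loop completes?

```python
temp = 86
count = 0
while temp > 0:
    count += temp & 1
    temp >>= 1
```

Count set bits in 86 (binary: 0b1010110)
`count` takes the values: 0 → 1 → 2 → 3 → 4

Answer: 4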